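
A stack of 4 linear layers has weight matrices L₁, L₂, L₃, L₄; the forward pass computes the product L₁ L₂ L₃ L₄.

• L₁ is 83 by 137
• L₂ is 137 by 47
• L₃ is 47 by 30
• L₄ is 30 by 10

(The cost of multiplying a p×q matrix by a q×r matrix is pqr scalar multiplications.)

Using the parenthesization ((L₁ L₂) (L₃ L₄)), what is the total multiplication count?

587547

(L₁ L₂): 83×137 by 137×47 → 83×47, cost 83·137·47 = 534437
(L₃ L₄): 47×30 by 30×10 → 47×10, cost 47·30·10 = 14100
((L₁ L₂) (L₃ L₄)): 83×47 by 47×10 → 83×10, cost 83·47·10 = 39010; cumulative 587547
Total: 587547 scalar multiplications.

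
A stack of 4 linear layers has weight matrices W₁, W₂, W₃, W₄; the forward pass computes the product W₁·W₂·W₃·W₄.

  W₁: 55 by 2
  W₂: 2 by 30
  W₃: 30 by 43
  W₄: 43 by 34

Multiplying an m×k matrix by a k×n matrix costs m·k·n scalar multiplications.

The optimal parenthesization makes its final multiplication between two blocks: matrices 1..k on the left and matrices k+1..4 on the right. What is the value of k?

Adjacent pairs: W₁W₂ = 55·2·30 = 3300; W₂W₃ = 2·30·43 = 2580; W₃W₄ = 30·43·34 = 43860.
Length 3: W₁..W₃: k=1: 0+2580+55·2·43=7310; k=2: 3300+0+55·30·43=74250 → min 7310 | W₂..W₄: k=2: 0+43860+2·30·34=45900; k=3: 2580+0+2·43·34=5504 → min 5504.
Top-level splits: k=1: (W₁..W₁)·(W₂..W₄) → 0+5504+55·2·34 = 9244; k=2: (W₁..W₂)·(W₃..W₄) → 3300+43860+55·30·34 = 103260; k=3: (W₁..W₃)·(W₄..W₄) → 7310+0+55·43·34 = 87720.
Best split is after W₁, i.e. k = 1.

1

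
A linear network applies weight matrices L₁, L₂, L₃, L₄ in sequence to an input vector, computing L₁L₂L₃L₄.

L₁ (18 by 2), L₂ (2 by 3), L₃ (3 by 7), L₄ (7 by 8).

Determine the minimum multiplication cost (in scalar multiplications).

Adjacent pairs: L₁L₂ = 18·2·3 = 108; L₂L₃ = 2·3·7 = 42; L₃L₄ = 3·7·8 = 168.
Length 3: L₁..L₃: k=1: 0+42+18·2·7=294; k=2: 108+0+18·3·7=486 → min 294 | L₂..L₄: k=2: 0+168+2·3·8=216; k=3: 42+0+2·7·8=154 → min 154.
Length 4: L₁..L₄: k=1: 0+154+18·2·8=442; k=2: 108+168+18·3·8=708; k=3: 294+0+18·7·8=1302 → min 442.
Optimal order: (L₁((L₂L₃)L₄)) with cost 442.

442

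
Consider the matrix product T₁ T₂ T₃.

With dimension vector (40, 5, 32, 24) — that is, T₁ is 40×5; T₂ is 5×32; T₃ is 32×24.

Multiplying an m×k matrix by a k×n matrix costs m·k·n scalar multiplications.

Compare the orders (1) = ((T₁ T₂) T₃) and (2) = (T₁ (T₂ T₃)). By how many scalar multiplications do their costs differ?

28480

Order (1) = ((T₁ T₂) T₃): (T₁ T₂): 40×5 by 5×32 → 40×32, cost 40·5·32 = 6400; ((T₁ T₂) T₃): 40×32 by 32×24 → 40×24, cost 40·32·24 = 30720; cumulative 37120. Total 37120.
Order (2) = (T₁ (T₂ T₃)): (T₂ T₃): 5×32 by 32×24 → 5×24, cost 5·32·24 = 3840; (T₁ (T₂ T₃)): 40×5 by 5×24 → 40×24, cost 40·5·24 = 4800; cumulative 8640. Total 8640.
Difference: |37120 − 8640| = 28480.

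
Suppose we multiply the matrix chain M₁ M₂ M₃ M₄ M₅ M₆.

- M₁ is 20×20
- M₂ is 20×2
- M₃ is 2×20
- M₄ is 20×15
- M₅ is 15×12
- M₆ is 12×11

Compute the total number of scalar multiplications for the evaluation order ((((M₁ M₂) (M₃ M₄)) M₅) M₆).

(M₁ M₂): 20×20 by 20×2 → 20×2, cost 20·20·2 = 800
(M₃ M₄): 2×20 by 20×15 → 2×15, cost 2·20·15 = 600
((M₁ M₂) (M₃ M₄)): 20×2 by 2×15 → 20×15, cost 20·2·15 = 600; cumulative 2000
(((M₁ M₂) (M₃ M₄)) M₅): 20×15 by 15×12 → 20×12, cost 20·15·12 = 3600; cumulative 5600
((((M₁ M₂) (M₃ M₄)) M₅) M₆): 20×12 by 12×11 → 20×11, cost 20·12·11 = 2640; cumulative 8240
Total: 8240 scalar multiplications.

8240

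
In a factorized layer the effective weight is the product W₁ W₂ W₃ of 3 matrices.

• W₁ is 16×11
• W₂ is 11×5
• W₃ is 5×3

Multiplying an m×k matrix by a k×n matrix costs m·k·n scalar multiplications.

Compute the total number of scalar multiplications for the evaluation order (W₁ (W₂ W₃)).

(W₂ W₃): 11×5 by 5×3 → 11×3, cost 11·5·3 = 165
(W₁ (W₂ W₃)): 16×11 by 11×3 → 16×3, cost 16·11·3 = 528; cumulative 693
Total: 693 scalar multiplications.

693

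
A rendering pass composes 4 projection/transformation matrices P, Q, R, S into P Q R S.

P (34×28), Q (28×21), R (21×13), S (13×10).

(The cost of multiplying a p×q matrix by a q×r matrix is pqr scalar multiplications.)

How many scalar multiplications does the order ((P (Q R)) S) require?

(Q R): 28×21 by 21×13 → 28×13, cost 28·21·13 = 7644
(P (Q R)): 34×28 by 28×13 → 34×13, cost 34·28·13 = 12376; cumulative 20020
((P (Q R)) S): 34×13 by 13×10 → 34×10, cost 34·13·10 = 4420; cumulative 24440
Total: 24440 scalar multiplications.

24440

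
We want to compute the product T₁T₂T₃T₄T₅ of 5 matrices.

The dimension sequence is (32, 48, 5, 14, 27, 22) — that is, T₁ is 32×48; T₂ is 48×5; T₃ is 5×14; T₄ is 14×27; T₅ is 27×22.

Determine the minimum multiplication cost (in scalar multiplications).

Adjacent pairs: T₁T₂ = 32·48·5 = 7680; T₂T₃ = 48·5·14 = 3360; T₃T₄ = 5·14·27 = 1890; T₄T₅ = 14·27·22 = 8316.
Length 3: T₁..T₃: k=1: 0+3360+32·48·14=24864; k=2: 7680+0+32·5·14=9920 → min 9920 | T₂..T₄: k=2: 0+1890+48·5·27=8370; k=3: 3360+0+48·14·27=21504 → min 8370 | T₃..T₅: k=3: 0+8316+5·14·22=9856; k=4: 1890+0+5·27·22=4860 → min 4860.
Length 4: T₁..T₄: k=1: 0+8370+32·48·27=49842; k=2: 7680+1890+32·5·27=13890; k=3: 9920+0+32·14·27=22016 → min 13890 | T₂..T₅: k=2: 0+4860+48·5·22=10140; k=3: 3360+8316+48·14·22=26460; k=4: 8370+0+48·27·22=36882 → min 10140.
Length 5: T₁..T₅: k=1: 0+10140+32·48·22=43932; k=2: 7680+4860+32·5·22=16060; k=3: 9920+8316+32·14·22=28092; k=4: 13890+0+32·27·22=32898 → min 16060.
Optimal order: ((T₁T₂)((T₃T₄)T₅)) with cost 16060.

16060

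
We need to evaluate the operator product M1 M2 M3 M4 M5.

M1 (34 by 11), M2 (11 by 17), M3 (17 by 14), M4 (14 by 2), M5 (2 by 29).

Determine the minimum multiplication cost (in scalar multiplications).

3570

Adjacent pairs: M1M2 = 34·11·17 = 6358; M2M3 = 11·17·14 = 2618; M3M4 = 17·14·2 = 476; M4M5 = 14·2·29 = 812.
Length 3: M1..M3: k=1: 0+2618+34·11·14=7854; k=2: 6358+0+34·17·14=14450 → min 7854 | M2..M4: k=2: 0+476+11·17·2=850; k=3: 2618+0+11·14·2=2926 → min 850 | M3..M5: k=3: 0+812+17·14·29=7714; k=4: 476+0+17·2·29=1462 → min 1462.
Length 4: M1..M4: k=1: 0+850+34·11·2=1598; k=2: 6358+476+34·17·2=7990; k=3: 7854+0+34·14·2=8806 → min 1598 | M2..M5: k=2: 0+1462+11·17·29=6885; k=3: 2618+812+11·14·29=7896; k=4: 850+0+11·2·29=1488 → min 1488.
Length 5: M1..M5: k=1: 0+1488+34·11·29=12334; k=2: 6358+1462+34·17·29=24582; k=3: 7854+812+34·14·29=22470; k=4: 1598+0+34·2·29=3570 → min 3570.
Optimal order: ((M1 (M2 (M3 M4))) M5) with cost 3570.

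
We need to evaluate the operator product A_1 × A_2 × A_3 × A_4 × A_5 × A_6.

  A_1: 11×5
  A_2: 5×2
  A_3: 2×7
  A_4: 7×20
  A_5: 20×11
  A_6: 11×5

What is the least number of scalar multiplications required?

Adjacent pairs: A_1A_2 = 11·5·2 = 110; A_2A_3 = 5·2·7 = 70; A_3A_4 = 2·7·20 = 280; A_4A_5 = 7·20·11 = 1540; A_5A_6 = 20·11·5 = 1100.
Length 3: A_1..A_3: k=1: 0+70+11·5·7=455; k=2: 110+0+11·2·7=264 → min 264 | A_2..A_4: k=2: 0+280+5·2·20=480; k=3: 70+0+5·7·20=770 → min 480 | A_3..A_5: k=3: 0+1540+2·7·11=1694; k=4: 280+0+2·20·11=720 → min 720 | A_4..A_6: k=4: 0+1100+7·20·5=1800; k=5: 1540+0+7·11·5=1925 → min 1800.
Length 4: A_1..A_4: k=1: 0+480+11·5·20=1580; k=2: 110+280+11·2·20=830; k=3: 264+0+11·7·20=1804 → min 830 | A_2..A_5: k=2: 0+720+5·2·11=830; k=3: 70+1540+5·7·11=1995; k=4: 480+0+5·20·11=1580 → min 830 | A_3..A_6: k=3: 0+1800+2·7·5=1870; k=4: 280+1100+2·20·5=1580; k=5: 720+0+2·11·5=830 → min 830.
Length 5: A_1..A_5: k=1: 0+830+11·5·11=1435; k=2: 110+720+11·2·11=1072; k=3: 264+1540+11·7·11=2651; k=4: 830+0+11·20·11=3250 → min 1072 | A_2..A_6: k=2: 0+830+5·2·5=880; k=3: 70+1800+5·7·5=2045; k=4: 480+1100+5·20·5=2080; k=5: 830+0+5·11·5=1105 → min 880.
Length 6: A_1..A_6: k=1: 0+880+11·5·5=1155; k=2: 110+830+11·2·5=1050; k=3: 264+1800+11·7·5=2449; k=4: 830+1100+11·20·5=3030; k=5: 1072+0+11·11·5=1677 → min 1050.
Optimal order: ((A_1 × A_2) × (((A_3 × A_4) × A_5) × A_6)) with cost 1050.

1050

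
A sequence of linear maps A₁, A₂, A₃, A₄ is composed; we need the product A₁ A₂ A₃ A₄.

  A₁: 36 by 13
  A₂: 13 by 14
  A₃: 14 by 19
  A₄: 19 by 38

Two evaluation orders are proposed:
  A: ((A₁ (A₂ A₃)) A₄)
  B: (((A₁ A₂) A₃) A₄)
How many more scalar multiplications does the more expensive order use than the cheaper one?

Order A = ((A₁ (A₂ A₃)) A₄): (A₂ A₃): 13×14 by 14×19 → 13×19, cost 13·14·19 = 3458; (A₁ (A₂ A₃)): 36×13 by 13×19 → 36×19, cost 36·13·19 = 8892; cumulative 12350; ((A₁ (A₂ A₃)) A₄): 36×19 by 19×38 → 36×38, cost 36·19·38 = 25992; cumulative 38342. Total 38342.
Order B = (((A₁ A₂) A₃) A₄): (A₁ A₂): 36×13 by 13×14 → 36×14, cost 36·13·14 = 6552; ((A₁ A₂) A₃): 36×14 by 14×19 → 36×19, cost 36·14·19 = 9576; cumulative 16128; (((A₁ A₂) A₃) A₄): 36×19 by 19×38 → 36×38, cost 36·19·38 = 25992; cumulative 42120. Total 42120.
Difference: |38342 − 42120| = 3778.

3778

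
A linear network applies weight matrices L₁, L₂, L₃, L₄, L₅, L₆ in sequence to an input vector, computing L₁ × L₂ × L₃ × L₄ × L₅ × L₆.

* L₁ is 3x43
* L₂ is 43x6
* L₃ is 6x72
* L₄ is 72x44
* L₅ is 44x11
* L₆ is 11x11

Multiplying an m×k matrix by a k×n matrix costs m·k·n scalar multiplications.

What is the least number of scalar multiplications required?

Adjacent pairs: L₁L₂ = 3·43·6 = 774; L₂L₃ = 43·6·72 = 18576; L₃L₄ = 6·72·44 = 19008; L₄L₅ = 72·44·11 = 34848; L₅L₆ = 44·11·11 = 5324.
Length 3: L₁..L₃: k=1: 0+18576+3·43·72=27864; k=2: 774+0+3·6·72=2070 → min 2070 | L₂..L₄: k=2: 0+19008+43·6·44=30360; k=3: 18576+0+43·72·44=154800 → min 30360 | L₃..L₅: k=3: 0+34848+6·72·11=39600; k=4: 19008+0+6·44·11=21912 → min 21912 | L₄..L₆: k=4: 0+5324+72·44·11=40172; k=5: 34848+0+72·11·11=43560 → min 40172.
Length 4: L₁..L₄: k=1: 0+30360+3·43·44=36036; k=2: 774+19008+3·6·44=20574; k=3: 2070+0+3·72·44=11574 → min 11574 | L₂..L₅: k=2: 0+21912+43·6·11=24750; k=3: 18576+34848+43·72·11=87480; k=4: 30360+0+43·44·11=51172 → min 24750 | L₃..L₆: k=3: 0+40172+6·72·11=44924; k=4: 19008+5324+6·44·11=27236; k=5: 21912+0+6·11·11=22638 → min 22638.
Length 5: L₁..L₅: k=1: 0+24750+3·43·11=26169; k=2: 774+21912+3·6·11=22884; k=3: 2070+34848+3·72·11=39294; k=4: 11574+0+3·44·11=13026 → min 13026 | L₂..L₆: k=2: 0+22638+43·6·11=25476; k=3: 18576+40172+43·72·11=92804; k=4: 30360+5324+43·44·11=56496; k=5: 24750+0+43·11·11=29953 → min 25476.
Length 6: L₁..L₆: k=1: 0+25476+3·43·11=26895; k=2: 774+22638+3·6·11=23610; k=3: 2070+40172+3·72·11=44618; k=4: 11574+5324+3·44·11=18350; k=5: 13026+0+3·11·11=13389 → min 13389.
Optimal order: (((((L₁ × L₂) × L₃) × L₄) × L₅) × L₆) with cost 13389.

13389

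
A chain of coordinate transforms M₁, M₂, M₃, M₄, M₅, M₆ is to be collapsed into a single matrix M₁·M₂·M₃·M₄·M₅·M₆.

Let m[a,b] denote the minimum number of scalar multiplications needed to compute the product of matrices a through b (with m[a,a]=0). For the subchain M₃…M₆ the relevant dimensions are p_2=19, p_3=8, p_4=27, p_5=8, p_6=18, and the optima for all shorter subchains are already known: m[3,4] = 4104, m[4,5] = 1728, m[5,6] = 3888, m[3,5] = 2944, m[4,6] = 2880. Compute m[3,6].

m[3,6] = min over k∈[3,5] of m[3,k]+m[k+1,6]+p_{2}·p_k·p_{6}.
k=3: 0 + 2880 + 19·8·18 = 5616; k=4: 4104 + 3888 + 19·27·18 = 17226; k=5: 2944 + 0 + 19·8·18 = 5680.
Minimum: 5616 at k=3.

5616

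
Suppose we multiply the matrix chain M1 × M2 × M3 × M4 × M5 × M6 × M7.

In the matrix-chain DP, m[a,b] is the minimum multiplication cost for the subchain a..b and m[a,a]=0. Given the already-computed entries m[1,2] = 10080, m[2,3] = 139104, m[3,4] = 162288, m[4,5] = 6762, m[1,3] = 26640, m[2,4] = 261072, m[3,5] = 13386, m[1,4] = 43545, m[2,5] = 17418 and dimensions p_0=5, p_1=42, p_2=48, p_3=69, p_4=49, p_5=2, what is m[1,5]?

17838

m[1,5] = min over k∈[1,4] of m[1,k]+m[k+1,5]+p_{0}·p_k·p_{5}.
k=1: 0 + 17418 + 5·42·2 = 17838; k=2: 10080 + 13386 + 5·48·2 = 23946; k=3: 26640 + 6762 + 5·69·2 = 34092; k=4: 43545 + 0 + 5·49·2 = 44035.
Minimum: 17838 at k=1.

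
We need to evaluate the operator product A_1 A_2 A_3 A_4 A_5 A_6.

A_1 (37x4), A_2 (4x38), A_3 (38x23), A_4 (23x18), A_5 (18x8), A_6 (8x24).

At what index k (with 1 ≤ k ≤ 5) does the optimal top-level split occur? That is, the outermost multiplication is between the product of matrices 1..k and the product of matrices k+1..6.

Adjacent pairs: A_1A_2 = 37·4·38 = 5624; A_2A_3 = 4·38·23 = 3496; A_3A_4 = 38·23·18 = 15732; A_4A_5 = 23·18·8 = 3312; A_5A_6 = 18·8·24 = 3456.
Length 3: A_1..A_3: k=1: 0+3496+37·4·23=6900; k=2: 5624+0+37·38·23=37962 → min 6900 | A_2..A_4: k=2: 0+15732+4·38·18=18468; k=3: 3496+0+4·23·18=5152 → min 5152 | A_3..A_5: k=3: 0+3312+38·23·8=10304; k=4: 15732+0+38·18·8=21204 → min 10304 | A_4..A_6: k=4: 0+3456+23·18·24=13392; k=5: 3312+0+23·8·24=7728 → min 7728.
Length 4: A_1..A_4: k=1: 0+5152+37·4·18=7816; k=2: 5624+15732+37·38·18=46664; k=3: 6900+0+37·23·18=22218 → min 7816 | A_2..A_5: k=2: 0+10304+4·38·8=11520; k=3: 3496+3312+4·23·8=7544; k=4: 5152+0+4·18·8=5728 → min 5728 | A_3..A_6: k=3: 0+7728+38·23·24=28704; k=4: 15732+3456+38·18·24=35604; k=5: 10304+0+38·8·24=17600 → min 17600.
Length 5: A_1..A_5: k=1: 0+5728+37·4·8=6912; k=2: 5624+10304+37·38·8=27176; k=3: 6900+3312+37·23·8=17020; k=4: 7816+0+37·18·8=13144 → min 6912 | A_2..A_6: k=2: 0+17600+4·38·24=21248; k=3: 3496+7728+4·23·24=13432; k=4: 5152+3456+4·18·24=10336; k=5: 5728+0+4·8·24=6496 → min 6496.
Top-level splits: k=1: (A_1..A_1)·(A_2..A_6) → 0+6496+37·4·24 = 10048; k=2: (A_1..A_2)·(A_3..A_6) → 5624+17600+37·38·24 = 56968; k=3: (A_1..A_3)·(A_4..A_6) → 6900+7728+37·23·24 = 35052; k=4: (A_1..A_4)·(A_5..A_6) → 7816+3456+37·18·24 = 27256; k=5: (A_1..A_5)·(A_6..A_6) → 6912+0+37·8·24 = 14016.
Best split is after A_1, i.e. k = 1.

1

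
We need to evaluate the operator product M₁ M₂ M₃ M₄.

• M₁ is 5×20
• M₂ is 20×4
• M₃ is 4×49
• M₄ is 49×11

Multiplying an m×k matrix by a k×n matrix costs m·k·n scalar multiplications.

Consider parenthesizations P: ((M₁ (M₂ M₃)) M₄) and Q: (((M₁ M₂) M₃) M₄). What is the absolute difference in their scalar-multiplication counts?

7440

Order P = ((M₁ (M₂ M₃)) M₄): (M₂ M₃): 20×4 by 4×49 → 20×49, cost 20·4·49 = 3920; (M₁ (M₂ M₃)): 5×20 by 20×49 → 5×49, cost 5·20·49 = 4900; cumulative 8820; ((M₁ (M₂ M₃)) M₄): 5×49 by 49×11 → 5×11, cost 5·49·11 = 2695; cumulative 11515. Total 11515.
Order Q = (((M₁ M₂) M₃) M₄): (M₁ M₂): 5×20 by 20×4 → 5×4, cost 5·20·4 = 400; ((M₁ M₂) M₃): 5×4 by 4×49 → 5×49, cost 5·4·49 = 980; cumulative 1380; (((M₁ M₂) M₃) M₄): 5×49 by 49×11 → 5×11, cost 5·49·11 = 2695; cumulative 4075. Total 4075.
Difference: |11515 − 4075| = 7440.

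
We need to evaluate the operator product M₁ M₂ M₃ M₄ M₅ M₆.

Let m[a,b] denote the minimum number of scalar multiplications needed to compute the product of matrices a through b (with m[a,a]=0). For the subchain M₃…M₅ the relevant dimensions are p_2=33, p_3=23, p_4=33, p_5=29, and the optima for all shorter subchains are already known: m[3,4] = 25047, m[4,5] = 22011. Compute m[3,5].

m[3,5] = min over k∈[3,4] of m[3,k]+m[k+1,5]+p_{2}·p_k·p_{5}.
k=3: 0 + 22011 + 33·23·29 = 44022; k=4: 25047 + 0 + 33·33·29 = 56628.
Minimum: 44022 at k=3.

44022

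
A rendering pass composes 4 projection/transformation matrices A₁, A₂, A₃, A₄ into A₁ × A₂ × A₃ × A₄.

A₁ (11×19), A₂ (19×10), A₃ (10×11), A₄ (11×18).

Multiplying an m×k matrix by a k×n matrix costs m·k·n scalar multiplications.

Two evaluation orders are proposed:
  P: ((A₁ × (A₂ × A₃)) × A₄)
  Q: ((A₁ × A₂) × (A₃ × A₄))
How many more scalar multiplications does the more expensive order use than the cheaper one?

517

Order P = ((A₁ × (A₂ × A₃)) × A₄): (A₂ × A₃): 19×10 by 10×11 → 19×11, cost 19·10·11 = 2090; (A₁ × (A₂ × A₃)): 11×19 by 19×11 → 11×11, cost 11·19·11 = 2299; cumulative 4389; ((A₁ × (A₂ × A₃)) × A₄): 11×11 by 11×18 → 11×18, cost 11·11·18 = 2178; cumulative 6567. Total 6567.
Order Q = ((A₁ × A₂) × (A₃ × A₄)): (A₁ × A₂): 11×19 by 19×10 → 11×10, cost 11·19·10 = 2090; (A₃ × A₄): 10×11 by 11×18 → 10×18, cost 10·11·18 = 1980; ((A₁ × A₂) × (A₃ × A₄)): 11×10 by 10×18 → 11×18, cost 11·10·18 = 1980; cumulative 6050. Total 6050.
Difference: |6567 − 6050| = 517.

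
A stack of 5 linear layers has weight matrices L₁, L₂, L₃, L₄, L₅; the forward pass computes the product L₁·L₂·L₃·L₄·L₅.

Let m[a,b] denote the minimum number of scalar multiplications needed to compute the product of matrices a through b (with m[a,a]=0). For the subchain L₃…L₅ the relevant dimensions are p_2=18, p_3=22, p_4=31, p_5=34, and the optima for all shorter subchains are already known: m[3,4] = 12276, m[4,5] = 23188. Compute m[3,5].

31248

m[3,5] = min over k∈[3,4] of m[3,k]+m[k+1,5]+p_{2}·p_k·p_{5}.
k=3: 0 + 23188 + 18·22·34 = 36652; k=4: 12276 + 0 + 18·31·34 = 31248.
Minimum: 31248 at k=4.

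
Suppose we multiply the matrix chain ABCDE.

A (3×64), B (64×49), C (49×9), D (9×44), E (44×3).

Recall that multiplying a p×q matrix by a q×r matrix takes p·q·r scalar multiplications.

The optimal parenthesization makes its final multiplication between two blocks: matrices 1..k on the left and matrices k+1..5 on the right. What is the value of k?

3

Adjacent pairs: AB = 3·64·49 = 9408; BC = 64·49·9 = 28224; CD = 49·9·44 = 19404; DE = 9·44·3 = 1188.
Length 3: A..C: k=1: 0+28224+3·64·9=29952; k=2: 9408+0+3·49·9=10731 → min 10731 | B..D: k=2: 0+19404+64·49·44=157388; k=3: 28224+0+64·9·44=53568 → min 53568 | C..E: k=3: 0+1188+49·9·3=2511; k=4: 19404+0+49·44·3=25872 → min 2511.
Length 4: A..D: k=1: 0+53568+3·64·44=62016; k=2: 9408+19404+3·49·44=35280; k=3: 10731+0+3·9·44=11919 → min 11919 | B..E: k=2: 0+2511+64·49·3=11919; k=3: 28224+1188+64·9·3=31140; k=4: 53568+0+64·44·3=62016 → min 11919.
Top-level splits: k=1: (A..A)·(B..E) → 0+11919+3·64·3 = 12495; k=2: (A..B)·(C..E) → 9408+2511+3·49·3 = 12360; k=3: (A..C)·(D..E) → 10731+1188+3·9·3 = 12000; k=4: (A..D)·(E..E) → 11919+0+3·44·3 = 12315.
Best split is after C, i.e. k = 3.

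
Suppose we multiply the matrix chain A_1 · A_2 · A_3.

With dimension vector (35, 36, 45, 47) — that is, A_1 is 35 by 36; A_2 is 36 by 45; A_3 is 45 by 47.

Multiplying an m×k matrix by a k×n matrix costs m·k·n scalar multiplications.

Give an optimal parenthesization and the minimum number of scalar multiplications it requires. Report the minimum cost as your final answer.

(A_1 · (A_2 · A_3)): cost 135360.
((A_1 · A_2) · A_3): cost 130725.
Optimal: ((A_1 · A_2) · A_3) with cost 130725.

130725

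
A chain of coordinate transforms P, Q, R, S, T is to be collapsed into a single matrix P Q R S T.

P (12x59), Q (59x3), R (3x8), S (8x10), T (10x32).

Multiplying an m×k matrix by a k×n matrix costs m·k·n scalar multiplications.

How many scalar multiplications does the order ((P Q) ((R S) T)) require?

(P Q): 12×59 by 59×3 → 12×3, cost 12·59·3 = 2124
(R S): 3×8 by 8×10 → 3×10, cost 3·8·10 = 240
((R S) T): 3×10 by 10×32 → 3×32, cost 3·10·32 = 960; cumulative 1200
((P Q) ((R S) T)): 12×3 by 3×32 → 12×32, cost 12·3·32 = 1152; cumulative 4476
Total: 4476 scalar multiplications.

4476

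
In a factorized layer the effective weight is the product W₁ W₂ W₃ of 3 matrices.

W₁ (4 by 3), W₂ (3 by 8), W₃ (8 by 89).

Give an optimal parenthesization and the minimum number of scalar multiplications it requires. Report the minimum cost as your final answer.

2944

(W₁ (W₂ W₃)): cost 3204.
((W₁ W₂) W₃): cost 2944.
Optimal: ((W₁ W₂) W₃) with cost 2944.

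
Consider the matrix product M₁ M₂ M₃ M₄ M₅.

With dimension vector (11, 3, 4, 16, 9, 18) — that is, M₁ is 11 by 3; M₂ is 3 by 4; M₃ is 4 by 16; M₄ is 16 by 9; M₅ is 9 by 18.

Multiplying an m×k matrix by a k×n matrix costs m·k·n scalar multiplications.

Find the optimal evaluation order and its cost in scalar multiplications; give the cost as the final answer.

Adjacent pairs: M₁M₂ = 11·3·4 = 132; M₂M₃ = 3·4·16 = 192; M₃M₄ = 4·16·9 = 576; M₄M₅ = 16·9·18 = 2592.
Length 3: M₁..M₃: k=1: 0+192+11·3·16=720; k=2: 132+0+11·4·16=836 → min 720 | M₂..M₄: k=2: 0+576+3·4·9=684; k=3: 192+0+3·16·9=624 → min 624 | M₃..M₅: k=3: 0+2592+4·16·18=3744; k=4: 576+0+4·9·18=1224 → min 1224.
Length 4: M₁..M₄: k=1: 0+624+11·3·9=921; k=2: 132+576+11·4·9=1104; k=3: 720+0+11·16·9=2304 → min 921 | M₂..M₅: k=2: 0+1224+3·4·18=1440; k=3: 192+2592+3·16·18=3648; k=4: 624+0+3·9·18=1110 → min 1110.
Length 5: M₁..M₅: k=1: 0+1110+11·3·18=1704; k=2: 132+1224+11·4·18=2148; k=3: 720+2592+11·16·18=6480; k=4: 921+0+11·9·18=2703 → min 1704.
Optimal parenthesization: (M₁ (((M₂ M₃) M₄) M₅)) with cost 1704.

1704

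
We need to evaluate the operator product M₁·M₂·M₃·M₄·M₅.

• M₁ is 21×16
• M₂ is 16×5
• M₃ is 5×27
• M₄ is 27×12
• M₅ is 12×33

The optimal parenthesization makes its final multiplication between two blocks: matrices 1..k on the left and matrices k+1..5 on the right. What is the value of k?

Adjacent pairs: M₁M₂ = 21·16·5 = 1680; M₂M₃ = 16·5·27 = 2160; M₃M₄ = 5·27·12 = 1620; M₄M₅ = 27·12·33 = 10692.
Length 3: M₁..M₃: k=1: 0+2160+21·16·27=11232; k=2: 1680+0+21·5·27=4515 → min 4515 | M₂..M₄: k=2: 0+1620+16·5·12=2580; k=3: 2160+0+16·27·12=7344 → min 2580 | M₃..M₅: k=3: 0+10692+5·27·33=15147; k=4: 1620+0+5·12·33=3600 → min 3600.
Length 4: M₁..M₄: k=1: 0+2580+21·16·12=6612; k=2: 1680+1620+21·5·12=4560; k=3: 4515+0+21·27·12=11319 → min 4560 | M₂..M₅: k=2: 0+3600+16·5·33=6240; k=3: 2160+10692+16·27·33=27108; k=4: 2580+0+16·12·33=8916 → min 6240.
Top-level splits: k=1: (M₁..M₁)·(M₂..M₅) → 0+6240+21·16·33 = 17328; k=2: (M₁..M₂)·(M₃..M₅) → 1680+3600+21·5·33 = 8745; k=3: (M₁..M₃)·(M₄..M₅) → 4515+10692+21·27·33 = 33918; k=4: (M₁..M₄)·(M₅..M₅) → 4560+0+21·12·33 = 12876.
Best split is after M₂, i.e. k = 2.

2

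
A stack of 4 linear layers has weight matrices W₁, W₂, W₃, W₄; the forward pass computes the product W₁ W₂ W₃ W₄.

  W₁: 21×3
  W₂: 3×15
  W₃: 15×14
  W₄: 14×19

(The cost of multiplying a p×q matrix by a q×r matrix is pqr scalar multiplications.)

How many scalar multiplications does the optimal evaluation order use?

2625

Adjacent pairs: W₁W₂ = 21·3·15 = 945; W₂W₃ = 3·15·14 = 630; W₃W₄ = 15·14·19 = 3990.
Length 3: W₁..W₃: k=1: 0+630+21·3·14=1512; k=2: 945+0+21·15·14=5355 → min 1512 | W₂..W₄: k=2: 0+3990+3·15·19=4845; k=3: 630+0+3·14·19=1428 → min 1428.
Length 4: W₁..W₄: k=1: 0+1428+21·3·19=2625; k=2: 945+3990+21·15·19=10920; k=3: 1512+0+21·14·19=7098 → min 2625.
Optimal order: (W₁ ((W₂ W₃) W₄)) with cost 2625.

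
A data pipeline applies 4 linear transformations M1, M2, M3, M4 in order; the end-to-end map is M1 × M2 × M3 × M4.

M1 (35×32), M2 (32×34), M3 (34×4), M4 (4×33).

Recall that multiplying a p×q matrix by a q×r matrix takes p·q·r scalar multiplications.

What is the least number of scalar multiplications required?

Adjacent pairs: M1M2 = 35·32·34 = 38080; M2M3 = 32·34·4 = 4352; M3M4 = 34·4·33 = 4488.
Length 3: M1..M3: k=1: 0+4352+35·32·4=8832; k=2: 38080+0+35·34·4=42840 → min 8832 | M2..M4: k=2: 0+4488+32·34·33=40392; k=3: 4352+0+32·4·33=8576 → min 8576.
Length 4: M1..M4: k=1: 0+8576+35·32·33=45536; k=2: 38080+4488+35·34·33=81838; k=3: 8832+0+35·4·33=13452 → min 13452.
Optimal order: ((M1 × (M2 × M3)) × M4) with cost 13452.

13452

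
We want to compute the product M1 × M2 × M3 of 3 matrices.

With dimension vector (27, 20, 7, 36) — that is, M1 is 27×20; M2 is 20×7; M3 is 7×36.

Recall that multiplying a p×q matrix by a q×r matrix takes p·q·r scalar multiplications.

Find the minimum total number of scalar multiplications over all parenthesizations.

Order (M1 × (M2 × M3)): (M2 × M3): 20×7 by 7×36 → 20×36, cost 20·7·36 = 5040; (M1 × (M2 × M3)): 27×20 by 20×36 → 27×36, cost 27·20·36 = 19440; cumulative 24480. Total 24480.
Order ((M1 × M2) × M3): (M1 × M2): 27×20 by 20×7 → 27×7, cost 27·20·7 = 3780; ((M1 × M2) × M3): 27×7 by 7×36 → 27×36, cost 27·7·36 = 6804; cumulative 10584. Total 10584.
Minimum: 10584.

10584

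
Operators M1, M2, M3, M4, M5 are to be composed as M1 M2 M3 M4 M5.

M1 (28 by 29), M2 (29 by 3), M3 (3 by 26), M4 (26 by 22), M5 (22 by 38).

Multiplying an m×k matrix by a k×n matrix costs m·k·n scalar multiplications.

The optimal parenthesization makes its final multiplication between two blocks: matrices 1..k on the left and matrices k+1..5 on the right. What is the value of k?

2

Adjacent pairs: M1M2 = 28·29·3 = 2436; M2M3 = 29·3·26 = 2262; M3M4 = 3·26·22 = 1716; M4M5 = 26·22·38 = 21736.
Length 3: M1..M3: k=1: 0+2262+28·29·26=23374; k=2: 2436+0+28·3·26=4620 → min 4620 | M2..M4: k=2: 0+1716+29·3·22=3630; k=3: 2262+0+29·26·22=18850 → min 3630 | M3..M5: k=3: 0+21736+3·26·38=24700; k=4: 1716+0+3·22·38=4224 → min 4224.
Length 4: M1..M4: k=1: 0+3630+28·29·22=21494; k=2: 2436+1716+28·3·22=6000; k=3: 4620+0+28·26·22=20636 → min 6000 | M2..M5: k=2: 0+4224+29·3·38=7530; k=3: 2262+21736+29·26·38=52650; k=4: 3630+0+29·22·38=27874 → min 7530.
Top-level splits: k=1: (M1..M1)·(M2..M5) → 0+7530+28·29·38 = 38386; k=2: (M1..M2)·(M3..M5) → 2436+4224+28·3·38 = 9852; k=3: (M1..M3)·(M4..M5) → 4620+21736+28·26·38 = 54020; k=4: (M1..M4)·(M5..M5) → 6000+0+28·22·38 = 29408.
Best split is after M2, i.e. k = 2.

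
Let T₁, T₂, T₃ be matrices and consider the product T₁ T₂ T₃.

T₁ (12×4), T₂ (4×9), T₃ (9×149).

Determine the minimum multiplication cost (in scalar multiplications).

12516

Order (T₁ (T₂ T₃)): (T₂ T₃): 4×9 by 9×149 → 4×149, cost 4·9·149 = 5364; (T₁ (T₂ T₃)): 12×4 by 4×149 → 12×149, cost 12·4·149 = 7152; cumulative 12516. Total 12516.
Order ((T₁ T₂) T₃): (T₁ T₂): 12×4 by 4×9 → 12×9, cost 12·4·9 = 432; ((T₁ T₂) T₃): 12×9 by 9×149 → 12×149, cost 12·9·149 = 16092; cumulative 16524. Total 16524.
Minimum: 12516.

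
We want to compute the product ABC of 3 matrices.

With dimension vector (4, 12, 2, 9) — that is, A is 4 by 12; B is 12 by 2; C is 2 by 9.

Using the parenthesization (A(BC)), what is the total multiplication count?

648

(BC): 12×2 by 2×9 → 12×9, cost 12·2·9 = 216
(A(BC)): 4×12 by 12×9 → 4×9, cost 4·12·9 = 432; cumulative 648
Total: 648 scalar multiplications.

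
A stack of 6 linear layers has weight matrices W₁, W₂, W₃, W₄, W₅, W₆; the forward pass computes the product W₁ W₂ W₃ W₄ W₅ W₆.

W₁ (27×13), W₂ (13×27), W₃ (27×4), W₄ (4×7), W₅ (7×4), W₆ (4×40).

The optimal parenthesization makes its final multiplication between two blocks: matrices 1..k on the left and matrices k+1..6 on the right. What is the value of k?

5

Adjacent pairs: W₁W₂ = 27·13·27 = 9477; W₂W₃ = 13·27·4 = 1404; W₃W₄ = 27·4·7 = 756; W₄W₅ = 4·7·4 = 112; W₅W₆ = 7·4·40 = 1120.
Length 3: W₁..W₃: k=1: 0+1404+27·13·4=2808; k=2: 9477+0+27·27·4=12393 → min 2808 | W₂..W₄: k=2: 0+756+13·27·7=3213; k=3: 1404+0+13·4·7=1768 → min 1768 | W₃..W₅: k=3: 0+112+27·4·4=544; k=4: 756+0+27·7·4=1512 → min 544 | W₄..W₆: k=4: 0+1120+4·7·40=2240; k=5: 112+0+4·4·40=752 → min 752.
Length 4: W₁..W₄: k=1: 0+1768+27·13·7=4225; k=2: 9477+756+27·27·7=15336; k=3: 2808+0+27·4·7=3564 → min 3564 | W₂..W₅: k=2: 0+544+13·27·4=1948; k=3: 1404+112+13·4·4=1724; k=4: 1768+0+13·7·4=2132 → min 1724 | W₃..W₆: k=3: 0+752+27·4·40=5072; k=4: 756+1120+27·7·40=9436; k=5: 544+0+27·4·40=4864 → min 4864.
Length 5: W₁..W₅: k=1: 0+1724+27·13·4=3128; k=2: 9477+544+27·27·4=12937; k=3: 2808+112+27·4·4=3352; k=4: 3564+0+27·7·4=4320 → min 3128 | W₂..W₆: k=2: 0+4864+13·27·40=18904; k=3: 1404+752+13·4·40=4236; k=4: 1768+1120+13·7·40=6528; k=5: 1724+0+13·4·40=3804 → min 3804.
Top-level splits: k=1: (W₁..W₁)·(W₂..W₆) → 0+3804+27·13·40 = 17844; k=2: (W₁..W₂)·(W₃..W₆) → 9477+4864+27·27·40 = 43501; k=3: (W₁..W₃)·(W₄..W₆) → 2808+752+27·4·40 = 7880; k=4: (W₁..W₄)·(W₅..W₆) → 3564+1120+27·7·40 = 12244; k=5: (W₁..W₅)·(W₆..W₆) → 3128+0+27·4·40 = 7448.
Best split is after W₅, i.e. k = 5.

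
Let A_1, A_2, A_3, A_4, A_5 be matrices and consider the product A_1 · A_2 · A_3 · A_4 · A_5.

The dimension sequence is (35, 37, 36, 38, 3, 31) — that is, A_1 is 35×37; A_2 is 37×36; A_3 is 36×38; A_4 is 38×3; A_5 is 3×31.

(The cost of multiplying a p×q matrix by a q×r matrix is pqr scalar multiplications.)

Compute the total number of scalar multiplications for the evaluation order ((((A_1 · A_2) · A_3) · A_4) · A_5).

(A_1 · A_2): 35×37 by 37×36 → 35×36, cost 35·37·36 = 46620
((A_1 · A_2) · A_3): 35×36 by 36×38 → 35×38, cost 35·36·38 = 47880; cumulative 94500
(((A_1 · A_2) · A_3) · A_4): 35×38 by 38×3 → 35×3, cost 35·38·3 = 3990; cumulative 98490
((((A_1 · A_2) · A_3) · A_4) · A_5): 35×3 by 3×31 → 35×31, cost 35·3·31 = 3255; cumulative 101745
Total: 101745 scalar multiplications.

101745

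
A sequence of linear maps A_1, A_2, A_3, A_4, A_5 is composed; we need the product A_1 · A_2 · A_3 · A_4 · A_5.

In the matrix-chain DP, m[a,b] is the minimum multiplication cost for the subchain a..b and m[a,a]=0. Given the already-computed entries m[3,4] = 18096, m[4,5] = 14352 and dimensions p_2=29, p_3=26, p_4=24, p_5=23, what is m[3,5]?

m[3,5] = min over k∈[3,4] of m[3,k]+m[k+1,5]+p_{2}·p_k·p_{5}.
k=3: 0 + 14352 + 29·26·23 = 31694; k=4: 18096 + 0 + 29·24·23 = 34104.
Minimum: 31694 at k=3.

31694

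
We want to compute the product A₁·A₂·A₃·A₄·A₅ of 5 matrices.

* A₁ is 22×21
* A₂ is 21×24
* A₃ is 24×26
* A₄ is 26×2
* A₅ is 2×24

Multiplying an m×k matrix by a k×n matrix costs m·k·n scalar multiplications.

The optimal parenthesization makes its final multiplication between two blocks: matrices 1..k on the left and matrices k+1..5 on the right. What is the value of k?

Adjacent pairs: A₁A₂ = 22·21·24 = 11088; A₂A₃ = 21·24·26 = 13104; A₃A₄ = 24·26·2 = 1248; A₄A₅ = 26·2·24 = 1248.
Length 3: A₁..A₃: k=1: 0+13104+22·21·26=25116; k=2: 11088+0+22·24·26=24816 → min 24816 | A₂..A₄: k=2: 0+1248+21·24·2=2256; k=3: 13104+0+21·26·2=14196 → min 2256 | A₃..A₅: k=3: 0+1248+24·26·24=16224; k=4: 1248+0+24·2·24=2400 → min 2400.
Length 4: A₁..A₄: k=1: 0+2256+22·21·2=3180; k=2: 11088+1248+22·24·2=13392; k=3: 24816+0+22·26·2=25960 → min 3180 | A₂..A₅: k=2: 0+2400+21·24·24=14496; k=3: 13104+1248+21·26·24=27456; k=4: 2256+0+21·2·24=3264 → min 3264.
Top-level splits: k=1: (A₁..A₁)·(A₂..A₅) → 0+3264+22·21·24 = 14352; k=2: (A₁..A₂)·(A₃..A₅) → 11088+2400+22·24·24 = 26160; k=3: (A₁..A₃)·(A₄..A₅) → 24816+1248+22·26·24 = 39792; k=4: (A₁..A₄)·(A₅..A₅) → 3180+0+22·2·24 = 4236.
Best split is after A₄, i.e. k = 4.

4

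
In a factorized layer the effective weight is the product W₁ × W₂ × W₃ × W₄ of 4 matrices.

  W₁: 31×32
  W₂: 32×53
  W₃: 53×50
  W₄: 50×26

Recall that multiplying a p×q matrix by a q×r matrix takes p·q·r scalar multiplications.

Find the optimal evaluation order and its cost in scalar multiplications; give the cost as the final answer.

Adjacent pairs: W₁W₂ = 31·32·53 = 52576; W₂W₃ = 32·53·50 = 84800; W₃W₄ = 53·50·26 = 68900.
Length 3: W₁..W₃: k=1: 0+84800+31·32·50=134400; k=2: 52576+0+31·53·50=134726 → min 134400 | W₂..W₄: k=2: 0+68900+32·53·26=112996; k=3: 84800+0+32·50·26=126400 → min 112996.
Length 4: W₁..W₄: k=1: 0+112996+31·32·26=138788; k=2: 52576+68900+31·53·26=164194; k=3: 134400+0+31·50·26=174700 → min 138788.
Optimal parenthesization: (W₁ × (W₂ × (W₃ × W₄))) with cost 138788.

138788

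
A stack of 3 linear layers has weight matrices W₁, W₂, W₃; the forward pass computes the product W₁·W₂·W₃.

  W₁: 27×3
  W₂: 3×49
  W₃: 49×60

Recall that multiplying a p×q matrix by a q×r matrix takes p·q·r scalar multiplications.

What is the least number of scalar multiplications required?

Order (W₁·(W₂·W₃)): (W₂·W₃): 3×49 by 49×60 → 3×60, cost 3·49·60 = 8820; (W₁·(W₂·W₃)): 27×3 by 3×60 → 27×60, cost 27·3·60 = 4860; cumulative 13680. Total 13680.
Order ((W₁·W₂)·W₃): (W₁·W₂): 27×3 by 3×49 → 27×49, cost 27·3·49 = 3969; ((W₁·W₂)·W₃): 27×49 by 49×60 → 27×60, cost 27·49·60 = 79380; cumulative 83349. Total 83349.
Minimum: 13680.

13680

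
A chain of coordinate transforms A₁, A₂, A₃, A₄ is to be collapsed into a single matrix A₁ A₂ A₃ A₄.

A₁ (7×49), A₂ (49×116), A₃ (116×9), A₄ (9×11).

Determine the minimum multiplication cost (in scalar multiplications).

Adjacent pairs: A₁A₂ = 7·49·116 = 39788; A₂A₃ = 49·116·9 = 51156; A₃A₄ = 116·9·11 = 11484.
Length 3: A₁..A₃: k=1: 0+51156+7·49·9=54243; k=2: 39788+0+7·116·9=47096 → min 47096 | A₂..A₄: k=2: 0+11484+49·116·11=74008; k=3: 51156+0+49·9·11=56007 → min 56007.
Length 4: A₁..A₄: k=1: 0+56007+7·49·11=59780; k=2: 39788+11484+7·116·11=60204; k=3: 47096+0+7·9·11=47789 → min 47789.
Optimal order: (((A₁ A₂) A₃) A₄) with cost 47789.

47789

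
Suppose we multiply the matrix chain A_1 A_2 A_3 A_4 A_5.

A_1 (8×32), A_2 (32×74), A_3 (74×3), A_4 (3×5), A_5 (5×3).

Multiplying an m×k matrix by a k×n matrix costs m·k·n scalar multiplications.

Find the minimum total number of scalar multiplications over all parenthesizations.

7989

Adjacent pairs: A_1A_2 = 8·32·74 = 18944; A_2A_3 = 32·74·3 = 7104; A_3A_4 = 74·3·5 = 1110; A_4A_5 = 3·5·3 = 45.
Length 3: A_1..A_3: k=1: 0+7104+8·32·3=7872; k=2: 18944+0+8·74·3=20720 → min 7872 | A_2..A_4: k=2: 0+1110+32·74·5=12950; k=3: 7104+0+32·3·5=7584 → min 7584 | A_3..A_5: k=3: 0+45+74·3·3=711; k=4: 1110+0+74·5·3=2220 → min 711.
Length 4: A_1..A_4: k=1: 0+7584+8·32·5=8864; k=2: 18944+1110+8·74·5=23014; k=3: 7872+0+8·3·5=7992 → min 7992 | A_2..A_5: k=2: 0+711+32·74·3=7815; k=3: 7104+45+32·3·3=7437; k=4: 7584+0+32·5·3=8064 → min 7437.
Length 5: A_1..A_5: k=1: 0+7437+8·32·3=8205; k=2: 18944+711+8·74·3=21431; k=3: 7872+45+8·3·3=7989; k=4: 7992+0+8·5·3=8112 → min 7989.
Optimal order: ((A_1 (A_2 A_3)) (A_4 A_5)) with cost 7989.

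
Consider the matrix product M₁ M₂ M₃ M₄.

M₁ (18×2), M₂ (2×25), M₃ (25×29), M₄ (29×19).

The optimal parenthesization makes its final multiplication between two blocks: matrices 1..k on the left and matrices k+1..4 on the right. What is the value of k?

1

Adjacent pairs: M₁M₂ = 18·2·25 = 900; M₂M₃ = 2·25·29 = 1450; M₃M₄ = 25·29·19 = 13775.
Length 3: M₁..M₃: k=1: 0+1450+18·2·29=2494; k=2: 900+0+18·25·29=13950 → min 2494 | M₂..M₄: k=2: 0+13775+2·25·19=14725; k=3: 1450+0+2·29·19=2552 → min 2552.
Top-level splits: k=1: (M₁..M₁)·(M₂..M₄) → 0+2552+18·2·19 = 3236; k=2: (M₁..M₂)·(M₃..M₄) → 900+13775+18·25·19 = 23225; k=3: (M₁..M₃)·(M₄..M₄) → 2494+0+18·29·19 = 12412.
Best split is after M₁, i.e. k = 1.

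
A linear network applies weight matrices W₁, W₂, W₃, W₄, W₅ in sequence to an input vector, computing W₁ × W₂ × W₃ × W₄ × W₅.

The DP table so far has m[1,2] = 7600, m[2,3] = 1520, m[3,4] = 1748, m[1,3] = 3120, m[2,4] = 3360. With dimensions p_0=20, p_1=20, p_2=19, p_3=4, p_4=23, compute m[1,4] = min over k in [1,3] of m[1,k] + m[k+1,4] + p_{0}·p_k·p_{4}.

4960

m[1,4] = min over k∈[1,3] of m[1,k]+m[k+1,4]+p_{0}·p_k·p_{4}.
k=1: 0 + 3360 + 20·20·23 = 12560; k=2: 7600 + 1748 + 20·19·23 = 18088; k=3: 3120 + 0 + 20·4·23 = 4960.
Minimum: 4960 at k=3.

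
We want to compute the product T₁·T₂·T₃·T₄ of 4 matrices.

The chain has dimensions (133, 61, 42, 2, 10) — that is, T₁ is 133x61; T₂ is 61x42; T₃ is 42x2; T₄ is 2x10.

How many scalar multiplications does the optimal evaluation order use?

Adjacent pairs: T₁T₂ = 133·61·42 = 340746; T₂T₃ = 61·42·2 = 5124; T₃T₄ = 42·2·10 = 840.
Length 3: T₁..T₃: k=1: 0+5124+133·61·2=21350; k=2: 340746+0+133·42·2=351918 → min 21350 | T₂..T₄: k=2: 0+840+61·42·10=26460; k=3: 5124+0+61·2·10=6344 → min 6344.
Length 4: T₁..T₄: k=1: 0+6344+133·61·10=87474; k=2: 340746+840+133·42·10=397446; k=3: 21350+0+133·2·10=24010 → min 24010.
Optimal order: ((T₁·(T₂·T₃))·T₄) with cost 24010.

24010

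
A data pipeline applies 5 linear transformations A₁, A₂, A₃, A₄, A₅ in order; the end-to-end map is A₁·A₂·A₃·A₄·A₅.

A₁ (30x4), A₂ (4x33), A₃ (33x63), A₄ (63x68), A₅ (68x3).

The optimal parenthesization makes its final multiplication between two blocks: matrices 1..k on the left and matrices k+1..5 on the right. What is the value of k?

1

Adjacent pairs: A₁A₂ = 30·4·33 = 3960; A₂A₃ = 4·33·63 = 8316; A₃A₄ = 33·63·68 = 141372; A₄A₅ = 63·68·3 = 12852.
Length 3: A₁..A₃: k=1: 0+8316+30·4·63=15876; k=2: 3960+0+30·33·63=66330 → min 15876 | A₂..A₄: k=2: 0+141372+4·33·68=150348; k=3: 8316+0+4·63·68=25452 → min 25452 | A₃..A₅: k=3: 0+12852+33·63·3=19089; k=4: 141372+0+33·68·3=148104 → min 19089.
Length 4: A₁..A₄: k=1: 0+25452+30·4·68=33612; k=2: 3960+141372+30·33·68=212652; k=3: 15876+0+30·63·68=144396 → min 33612 | A₂..A₅: k=2: 0+19089+4·33·3=19485; k=3: 8316+12852+4·63·3=21924; k=4: 25452+0+4·68·3=26268 → min 19485.
Top-level splits: k=1: (A₁..A₁)·(A₂..A₅) → 0+19485+30·4·3 = 19845; k=2: (A₁..A₂)·(A₃..A₅) → 3960+19089+30·33·3 = 26019; k=3: (A₁..A₃)·(A₄..A₅) → 15876+12852+30·63·3 = 34398; k=4: (A₁..A₄)·(A₅..A₅) → 33612+0+30·68·3 = 39732.
Best split is after A₁, i.e. k = 1.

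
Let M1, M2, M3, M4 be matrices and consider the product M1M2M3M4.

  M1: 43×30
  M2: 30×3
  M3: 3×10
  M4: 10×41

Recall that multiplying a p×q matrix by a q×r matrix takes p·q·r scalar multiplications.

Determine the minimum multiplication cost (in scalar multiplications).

Adjacent pairs: M1M2 = 43·30·3 = 3870; M2M3 = 30·3·10 = 900; M3M4 = 3·10·41 = 1230.
Length 3: M1..M3: k=1: 0+900+43·30·10=13800; k=2: 3870+0+43·3·10=5160 → min 5160 | M2..M4: k=2: 0+1230+30·3·41=4920; k=3: 900+0+30·10·41=13200 → min 4920.
Length 4: M1..M4: k=1: 0+4920+43·30·41=57810; k=2: 3870+1230+43·3·41=10389; k=3: 5160+0+43·10·41=22790 → min 10389.
Optimal order: ((M1M2)(M3M4)) with cost 10389.

10389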